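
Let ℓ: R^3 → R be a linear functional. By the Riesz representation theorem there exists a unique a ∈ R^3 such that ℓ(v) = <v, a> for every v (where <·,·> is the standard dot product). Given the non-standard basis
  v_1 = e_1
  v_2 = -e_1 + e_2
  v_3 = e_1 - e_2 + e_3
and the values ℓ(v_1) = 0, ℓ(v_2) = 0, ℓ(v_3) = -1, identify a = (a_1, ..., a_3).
a = (0, 0, -1)

Write a = (a_1, ..., a_3) in the standard basis. For each basis vector v_i, ℓ(v_i) = <v_i, a> is a linear equation in the a_j's. Collect the n equations into a matrix system V a = ℓ, where row i of V is v_i (expressed in the standard basis). Since V is invertible (lower-triangular with 1s on the diagonal, up to permutation), solve by back-substitution:
  V =
[[1, 0, 0],
 [-1, 1, 0],
 [1, -1, 1]]
  V a = (0, 0, -1)
Solving gives a = (0, 0, -1).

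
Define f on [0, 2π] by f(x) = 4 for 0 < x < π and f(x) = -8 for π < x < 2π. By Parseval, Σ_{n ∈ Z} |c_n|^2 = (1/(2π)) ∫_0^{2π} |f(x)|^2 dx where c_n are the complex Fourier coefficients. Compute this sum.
Σ |c_n|^2 = 40

Parseval equates the L^2 energy of f (normalised by 1/(2π)) with the ℓ^2 sum of its Fourier coefficients: (1/(2π)) ∫_0^{2π} |f|^2 = Σ |c_n|^2.
Compute the left side: (1/(2π)) [∫_0^π 4^2 dx + ∫_π^{2π} (-8)^2 dx] = (1/(2π)) · (16π + 64π) = (16 + 64)/2 = 40.
So Σ_{n ∈ Z} |c_n|^2 = 40.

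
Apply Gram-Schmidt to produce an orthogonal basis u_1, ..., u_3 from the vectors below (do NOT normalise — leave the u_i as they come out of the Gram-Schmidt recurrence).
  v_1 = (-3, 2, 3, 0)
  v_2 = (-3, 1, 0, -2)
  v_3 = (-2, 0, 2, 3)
Orthogonal basis:
  u_1 = (-3, 2, 3, 0)
  u_2 = (-3/2, 0, -3/2, -2)
  u_3 = (-266/187, -12/11, -130/187, 27/17)

Apply the Gram-Schmidt recurrence
  u_1 = v_1
  u_i = v_i − Σ_{j<i} ((v_i · u_j) / (u_j · u_j)) · u_j.

Step by step this gives:
  u_1 = (-3, 2, 3, 0)
  u_2 = (-3/2, 0, -3/2, -2)
  u_3 = (-266/187, -12/11, -130/187, 27/17)

Orthogonality check:
  u_2 · u_1 = 0 (should be 0)
  u_3 · u_1 = 0 (should be 0)
  u_3 · u_2 = 0 (should be 0)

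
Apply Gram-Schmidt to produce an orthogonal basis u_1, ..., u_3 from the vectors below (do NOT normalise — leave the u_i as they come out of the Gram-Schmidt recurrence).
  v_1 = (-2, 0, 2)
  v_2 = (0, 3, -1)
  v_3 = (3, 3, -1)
Orthogonal basis:
  u_1 = (-2, 0, 2)
  u_2 = (-1/2, 3, -1/2)
  u_3 = (27/19, 9/19, 27/19)

Apply the Gram-Schmidt recurrence
  u_1 = v_1
  u_i = v_i − Σ_{j<i} ((v_i · u_j) / (u_j · u_j)) · u_j.

Step by step this gives:
  u_1 = (-2, 0, 2)
  u_2 = (-1/2, 3, -1/2)
  u_3 = (27/19, 9/19, 27/19)

Orthogonality check:
  u_2 · u_1 = 0 (should be 0)
  u_3 · u_1 = 0 (should be 0)
  u_3 · u_2 = 0 (should be 0)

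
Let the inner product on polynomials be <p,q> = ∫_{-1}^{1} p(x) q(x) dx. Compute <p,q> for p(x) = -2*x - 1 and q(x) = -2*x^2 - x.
<p,q> = 8/3

Expand the product: p(x)·q(x) = 4*x^3 + 4*x^2 + x.
∫_{-1}^{1} of each monomial x^k gives [2/(k+1) if k even, 0 if k odd]. Integrating term-by-term (or equivalently evaluating the antiderivative F(x) = x^4 + 4*x^3/3 + x^2/2 at the endpoints):
  F(1) − F(−1) = 17/6 − (1/6) = 8/3.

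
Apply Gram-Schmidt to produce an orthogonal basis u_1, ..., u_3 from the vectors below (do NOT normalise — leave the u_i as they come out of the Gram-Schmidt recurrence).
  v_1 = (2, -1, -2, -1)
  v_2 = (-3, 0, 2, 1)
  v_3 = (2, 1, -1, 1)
Orthogonal basis:
  u_1 = (2, -1, -2, -1)
  u_2 = (-4/5, -11/10, -1/5, -1/10)
  u_3 = (2/19, -2/19, -9/19, 24/19)

Apply the Gram-Schmidt recurrence
  u_1 = v_1
  u_i = v_i − Σ_{j<i} ((v_i · u_j) / (u_j · u_j)) · u_j.

Step by step this gives:
  u_1 = (2, -1, -2, -1)
  u_2 = (-4/5, -11/10, -1/5, -1/10)
  u_3 = (2/19, -2/19, -9/19, 24/19)

Orthogonality check:
  u_2 · u_1 = 0 (should be 0)
  u_3 · u_1 = 0 (should be 0)
  u_3 · u_2 = 0 (should be 0)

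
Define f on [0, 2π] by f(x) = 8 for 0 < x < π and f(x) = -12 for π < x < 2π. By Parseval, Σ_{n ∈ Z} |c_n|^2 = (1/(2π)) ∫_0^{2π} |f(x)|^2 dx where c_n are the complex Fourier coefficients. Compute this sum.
Σ |c_n|^2 = 104

Parseval equates the L^2 energy of f (normalised by 1/(2π)) with the ℓ^2 sum of its Fourier coefficients: (1/(2π)) ∫_0^{2π} |f|^2 = Σ |c_n|^2.
Compute the left side: (1/(2π)) [∫_0^π 8^2 dx + ∫_π^{2π} (-12)^2 dx] = (1/(2π)) · (64π + 144π) = (64 + 144)/2 = 104.
So Σ_{n ∈ Z} |c_n|^2 = 104.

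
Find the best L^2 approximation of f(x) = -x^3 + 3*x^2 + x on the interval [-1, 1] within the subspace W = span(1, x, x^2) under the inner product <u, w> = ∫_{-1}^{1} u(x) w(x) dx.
g(x) = 3*x^2 + 2*x/5

The best approximation g ∈ W is the orthogonal projection of f onto W. Writing g = a_0 + a_1 x + a_2 x^2, the coefficients solve the normal equations G · a = b where
  G_{ij} = <φ_i, φ_j> and b_i = <f, φ_i>, with φ_0 = 1, φ_1 = x, φ_2 = x^2.
G =
  [2, 0, 2/3]
  [0, 2/3, 0]
  [2/3, 0, 2/5],
b = (2, 4/15, 6/5).
Solving gives a_0 = 0, a_1 = 2/5, a_2 = 3, so
  g(x) = 3*x^2 + 2*x/5.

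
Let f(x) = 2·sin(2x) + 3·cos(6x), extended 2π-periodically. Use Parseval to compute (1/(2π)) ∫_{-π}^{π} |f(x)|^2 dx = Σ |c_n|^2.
Σ |c_n|^2 = 13/2

Expand |f|^2 and use orthogonality of {sin(nx), cos(mx)} on [-π, π]:
  ∫_{-π}^{π} sin(nx)^2 dx = π, ∫ cos(mx)^2 dx = π, and cross terms integrate to 0.
So ∫_{-π}^{π} f(x)^2 dx = 2^2 · π + 3^2 · π = (4 + 9)π.
Divide by 2π: (4 + 9)/2 = 13/2.
By Parseval, this equals Σ |c_n|^2.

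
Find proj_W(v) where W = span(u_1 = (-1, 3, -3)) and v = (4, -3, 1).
proj_W(v) = (16/19, -48/19, 48/19)

Set up U = [u_1 | ... | u_1] ∈ R^(3×1). The projector onto W = col(U) is P = U (U^T U)^(-1) U^T.
Compute U^T U =
  [19],
and U^T v = (-16).
Solve U^T U · c = U^T v for the coefficients: c = (-16/19). The projection is proj_W(v) = U c.
Check: (v - proj_W(v)) · u_1 = 0  (should be 0).
Result: proj_W(v) = (16/19, -48/19, 48/19).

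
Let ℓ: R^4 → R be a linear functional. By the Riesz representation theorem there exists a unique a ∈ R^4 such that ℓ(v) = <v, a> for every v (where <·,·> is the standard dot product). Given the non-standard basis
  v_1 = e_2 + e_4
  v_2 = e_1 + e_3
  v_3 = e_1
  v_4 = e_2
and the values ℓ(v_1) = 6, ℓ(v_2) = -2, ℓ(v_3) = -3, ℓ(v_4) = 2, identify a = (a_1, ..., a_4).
a = (-3, 2, 1, 4)

Write a = (a_1, ..., a_4) in the standard basis. For each basis vector v_i, ℓ(v_i) = <v_i, a> is a linear equation in the a_j's. Collect the n equations into a matrix system V a = ℓ, where row i of V is v_i (expressed in the standard basis). Since V is invertible (lower-triangular with 1s on the diagonal, up to permutation), solve by back-substitution:
  V =
[[0, 1, 0, 1],
 [1, 0, 1, 0],
 [1, 0, 0, 0],
 [0, 1, 0, 0]]
  V a = (6, -2, -3, 2)
Solving gives a = (-3, 2, 1, 4).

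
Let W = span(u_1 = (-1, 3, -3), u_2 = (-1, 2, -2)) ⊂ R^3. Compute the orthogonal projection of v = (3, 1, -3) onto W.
proj_W(v) = (3, 2, -2)

Set up U = [u_1 | ... | u_2] ∈ R^(3×2). The projector onto W = col(U) is P = U (U^T U)^(-1) U^T.
Compute U^T U =
  [19, 13]
  [13, 9],
and U^T v = (9, 5).
Solve U^T U · c = U^T v for the coefficients: c = (8, -11). The projection is proj_W(v) = U c.
Check: (v - proj_W(v)) · u_1 = 0  (should be 0).
Check: (v - proj_W(v)) · u_2 = 0  (should be 0).
Result: proj_W(v) = (3, 2, -2).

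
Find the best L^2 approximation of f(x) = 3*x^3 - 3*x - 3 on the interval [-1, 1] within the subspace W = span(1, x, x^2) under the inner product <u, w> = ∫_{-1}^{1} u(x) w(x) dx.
g(x) = -6*x/5 - 3

The best approximation g ∈ W is the orthogonal projection of f onto W. Writing g = a_0 + a_1 x + a_2 x^2, the coefficients solve the normal equations G · a = b where
  G_{ij} = <φ_i, φ_j> and b_i = <f, φ_i>, with φ_0 = 1, φ_1 = x, φ_2 = x^2.
G =
  [2, 0, 2/3]
  [0, 2/3, 0]
  [2/3, 0, 2/5],
b = (-6, -4/5, -2).
Solving gives a_0 = -3, a_1 = -6/5, a_2 = 0, so
  g(x) = -6*x/5 - 3.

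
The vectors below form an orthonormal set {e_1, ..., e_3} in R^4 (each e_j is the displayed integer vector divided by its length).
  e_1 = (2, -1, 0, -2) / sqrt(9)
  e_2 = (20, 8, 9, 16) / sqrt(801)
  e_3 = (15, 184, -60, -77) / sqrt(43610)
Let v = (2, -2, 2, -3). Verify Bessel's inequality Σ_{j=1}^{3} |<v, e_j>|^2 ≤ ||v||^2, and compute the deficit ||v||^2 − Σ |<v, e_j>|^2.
Σ |<v, e_j>|^2 = 8441/490; ||v||^2 = 21; deficit = 1849/490

Write each e_j = u_j / sqrt(<u_j, u_j>) where u_j is the displayed integer vector. Then <v, e_j> = <v, u_j> / sqrt(<u_j, u_j>), so |<v, e_j>|^2 = <v, u_j>^2 / <u_j, u_j>.
Coefficients: <v, e_1> = 12/sqrt(9), <v, e_2> = -6/sqrt(801), <v, e_3> = -227/sqrt(43610).
Square and sum: Σ |<v, e_j>|^2 = 8441/490.
Compute ||v||^2 = v·v = 21.
Deficit = 21 − 8441/490 = 1849/490 ≥ 0, confirming Bessel's inequality. (The deficit equals ||v − Σ <v,e_j> e_j||^2, the squared distance from v to span{e_j}.)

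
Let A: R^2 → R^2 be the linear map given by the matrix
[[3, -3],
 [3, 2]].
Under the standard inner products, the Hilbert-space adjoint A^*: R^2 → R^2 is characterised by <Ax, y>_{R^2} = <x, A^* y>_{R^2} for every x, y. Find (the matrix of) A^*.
A^* = A^T =
[[3, 3],
 [-3, 2]]

For real matrices with standard dot products, the defining identity <Ax, y> = <x, A^* y> gives (Ax)^T y = x^T (A^*) y, i.e. x^T A^T y = x^T (A^*) y. Since this holds for all x, y, we must have A^* = A^T. Therefore
A^* =
[[3, 3],
 [-3, 2]].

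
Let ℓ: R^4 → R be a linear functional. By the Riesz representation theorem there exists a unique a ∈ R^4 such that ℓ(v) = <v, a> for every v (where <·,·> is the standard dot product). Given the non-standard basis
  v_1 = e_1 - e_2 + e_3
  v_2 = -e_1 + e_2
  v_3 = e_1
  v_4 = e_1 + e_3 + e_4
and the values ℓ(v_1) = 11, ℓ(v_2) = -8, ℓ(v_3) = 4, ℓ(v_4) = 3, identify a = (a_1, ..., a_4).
a = (4, -4, 3, -4)

Write a = (a_1, ..., a_4) in the standard basis. For each basis vector v_i, ℓ(v_i) = <v_i, a> is a linear equation in the a_j's. Collect the n equations into a matrix system V a = ℓ, where row i of V is v_i (expressed in the standard basis). Since V is invertible (lower-triangular with 1s on the diagonal, up to permutation), solve by back-substitution:
  V =
[[1, -1, 1, 0],
 [-1, 1, 0, 0],
 [1, 0, 0, 0],
 [1, 0, 1, 1]]
  V a = (11, -8, 4, 3)
Solving gives a = (4, -4, 3, -4).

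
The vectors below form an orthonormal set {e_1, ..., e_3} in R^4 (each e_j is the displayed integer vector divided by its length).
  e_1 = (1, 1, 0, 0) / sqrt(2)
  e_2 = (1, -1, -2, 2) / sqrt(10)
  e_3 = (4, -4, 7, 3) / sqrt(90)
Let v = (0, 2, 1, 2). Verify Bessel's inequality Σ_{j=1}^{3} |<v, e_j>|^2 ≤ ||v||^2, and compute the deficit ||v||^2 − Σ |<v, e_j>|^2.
Σ |<v, e_j>|^2 = 41/18; ||v||^2 = 9; deficit = 121/18

Write each e_j = u_j / sqrt(<u_j, u_j>) where u_j is the displayed integer vector. Then <v, e_j> = <v, u_j> / sqrt(<u_j, u_j>), so |<v, e_j>|^2 = <v, u_j>^2 / <u_j, u_j>.
Coefficients: <v, e_1> = 2/sqrt(2), <v, e_2> = 0/sqrt(10), <v, e_3> = 5/sqrt(90).
Square and sum: Σ |<v, e_j>|^2 = 41/18.
Compute ||v||^2 = v·v = 9.
Deficit = 9 − 41/18 = 121/18 ≥ 0, confirming Bessel's inequality. (The deficit equals ||v − Σ <v,e_j> e_j||^2, the squared distance from v to span{e_j}.)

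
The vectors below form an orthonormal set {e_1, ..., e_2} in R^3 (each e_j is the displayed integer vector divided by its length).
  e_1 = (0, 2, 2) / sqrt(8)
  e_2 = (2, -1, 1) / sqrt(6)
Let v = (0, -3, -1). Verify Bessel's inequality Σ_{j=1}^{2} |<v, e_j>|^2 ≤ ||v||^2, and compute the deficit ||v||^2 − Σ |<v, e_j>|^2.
Σ |<v, e_j>|^2 = 26/3; ||v||^2 = 10; deficit = 4/3

Write each e_j = u_j / sqrt(<u_j, u_j>) where u_j is the displayed integer vector. Then <v, e_j> = <v, u_j> / sqrt(<u_j, u_j>), so |<v, e_j>|^2 = <v, u_j>^2 / <u_j, u_j>.
Coefficients: <v, e_1> = -8/sqrt(8), <v, e_2> = 2/sqrt(6).
Square and sum: Σ |<v, e_j>|^2 = 26/3.
Compute ||v||^2 = v·v = 10.
Deficit = 10 − 26/3 = 4/3 ≥ 0, confirming Bessel's inequality. (The deficit equals ||v − Σ <v,e_j> e_j||^2, the squared distance from v to span{e_j}.)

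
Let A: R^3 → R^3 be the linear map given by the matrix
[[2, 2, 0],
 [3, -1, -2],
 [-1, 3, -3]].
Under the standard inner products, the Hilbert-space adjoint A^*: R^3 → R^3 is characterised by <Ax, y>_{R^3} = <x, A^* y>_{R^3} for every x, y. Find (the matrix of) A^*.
A^* = A^T =
[[2, 3, -1],
 [2, -1, 3],
 [0, -2, -3]]

For real matrices with standard dot products, the defining identity <Ax, y> = <x, A^* y> gives (Ax)^T y = x^T (A^*) y, i.e. x^T A^T y = x^T (A^*) y. Since this holds for all x, y, we must have A^* = A^T. Therefore
A^* =
[[2, 3, -1],
 [2, -1, 3],
 [0, -2, -3]].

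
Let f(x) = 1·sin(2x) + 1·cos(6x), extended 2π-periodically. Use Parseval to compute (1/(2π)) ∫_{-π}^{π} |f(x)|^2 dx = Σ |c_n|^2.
Σ |c_n|^2 = 1

Expand |f|^2 and use orthogonality of {sin(nx), cos(mx)} on [-π, π]:
  ∫_{-π}^{π} sin(nx)^2 dx = π, ∫ cos(mx)^2 dx = π, and cross terms integrate to 0.
So ∫_{-π}^{π} f(x)^2 dx = 1^2 · π + 1^2 · π = (1 + 1)π.
Divide by 2π: (1 + 1)/2 = 1.
By Parseval, this equals Σ |c_n|^2.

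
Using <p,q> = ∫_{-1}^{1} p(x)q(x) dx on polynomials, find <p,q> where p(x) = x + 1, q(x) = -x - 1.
<p,q> = -8/3

Expand the product: p(x)·q(x) = -x^2 - 2*x - 1.
∫_{-1}^{1} of each monomial x^k gives [2/(k+1) if k even, 0 if k odd]. Integrating term-by-term (or equivalently evaluating the antiderivative F(x) = -x^3/3 - x^2 - x at the endpoints):
  F(1) − F(−1) = -7/3 − (1/3) = -8/3.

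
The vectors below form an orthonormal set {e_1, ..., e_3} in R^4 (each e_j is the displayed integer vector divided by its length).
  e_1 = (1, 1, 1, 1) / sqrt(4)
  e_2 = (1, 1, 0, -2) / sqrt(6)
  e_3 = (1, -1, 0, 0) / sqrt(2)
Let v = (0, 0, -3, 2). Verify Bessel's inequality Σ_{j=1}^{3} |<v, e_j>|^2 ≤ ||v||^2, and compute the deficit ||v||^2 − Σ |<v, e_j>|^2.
Σ |<v, e_j>|^2 = 35/12; ||v||^2 = 13; deficit = 121/12

Write each e_j = u_j / sqrt(<u_j, u_j>) where u_j is the displayed integer vector. Then <v, e_j> = <v, u_j> / sqrt(<u_j, u_j>), so |<v, e_j>|^2 = <v, u_j>^2 / <u_j, u_j>.
Coefficients: <v, e_1> = -1/sqrt(4), <v, e_2> = -4/sqrt(6), <v, e_3> = 0/sqrt(2).
Square and sum: Σ |<v, e_j>|^2 = 35/12.
Compute ||v||^2 = v·v = 13.
Deficit = 13 − 35/12 = 121/12 ≥ 0, confirming Bessel's inequality. (The deficit equals ||v − Σ <v,e_j> e_j||^2, the squared distance from v to span{e_j}.)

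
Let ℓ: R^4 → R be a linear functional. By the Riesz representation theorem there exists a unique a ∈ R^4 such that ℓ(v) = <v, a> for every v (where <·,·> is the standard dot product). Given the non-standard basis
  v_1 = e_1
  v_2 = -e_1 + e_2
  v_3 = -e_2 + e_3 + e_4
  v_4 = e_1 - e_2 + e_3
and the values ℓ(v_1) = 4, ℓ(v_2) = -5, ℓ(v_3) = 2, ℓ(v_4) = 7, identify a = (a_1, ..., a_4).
a = (4, -1, 2, -1)

Write a = (a_1, ..., a_4) in the standard basis. For each basis vector v_i, ℓ(v_i) = <v_i, a> is a linear equation in the a_j's. Collect the n equations into a matrix system V a = ℓ, where row i of V is v_i (expressed in the standard basis). Since V is invertible (lower-triangular with 1s on the diagonal, up to permutation), solve by back-substitution:
  V =
[[1, 0, 0, 0],
 [-1, 1, 0, 0],
 [0, -1, 1, 1],
 [1, -1, 1, 0]]
  V a = (4, -5, 2, 7)
Solving gives a = (4, -1, 2, -1).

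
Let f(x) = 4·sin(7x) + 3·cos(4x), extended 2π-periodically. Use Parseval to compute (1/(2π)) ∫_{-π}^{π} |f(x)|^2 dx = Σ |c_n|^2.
Σ |c_n|^2 = 25/2

Expand |f|^2 and use orthogonality of {sin(nx), cos(mx)} on [-π, π]:
  ∫_{-π}^{π} sin(nx)^2 dx = π, ∫ cos(mx)^2 dx = π, and cross terms integrate to 0.
So ∫_{-π}^{π} f(x)^2 dx = 4^2 · π + 3^2 · π = (16 + 9)π.
Divide by 2π: (16 + 9)/2 = 25/2.
By Parseval, this equals Σ |c_n|^2.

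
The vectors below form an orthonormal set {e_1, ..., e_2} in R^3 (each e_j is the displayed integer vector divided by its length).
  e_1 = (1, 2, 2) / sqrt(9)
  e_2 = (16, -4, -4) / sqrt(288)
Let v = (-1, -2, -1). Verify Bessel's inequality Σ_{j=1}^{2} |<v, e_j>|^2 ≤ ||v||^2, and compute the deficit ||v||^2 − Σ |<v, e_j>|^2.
Σ |<v, e_j>|^2 = 11/2; ||v||^2 = 6; deficit = 1/2

Write each e_j = u_j / sqrt(<u_j, u_j>) where u_j is the displayed integer vector. Then <v, e_j> = <v, u_j> / sqrt(<u_j, u_j>), so |<v, e_j>|^2 = <v, u_j>^2 / <u_j, u_j>.
Coefficients: <v, e_1> = -7/sqrt(9), <v, e_2> = -4/sqrt(288).
Square and sum: Σ |<v, e_j>|^2 = 11/2.
Compute ||v||^2 = v·v = 6.
Deficit = 6 − 11/2 = 1/2 ≥ 0, confirming Bessel's inequality. (The deficit equals ||v − Σ <v,e_j> e_j||^2, the squared distance from v to span{e_j}.)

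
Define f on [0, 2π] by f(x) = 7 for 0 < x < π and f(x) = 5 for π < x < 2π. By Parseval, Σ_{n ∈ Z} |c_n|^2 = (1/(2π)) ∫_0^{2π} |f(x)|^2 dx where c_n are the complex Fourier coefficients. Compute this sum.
Σ |c_n|^2 = 37

Parseval equates the L^2 energy of f (normalised by 1/(2π)) with the ℓ^2 sum of its Fourier coefficients: (1/(2π)) ∫_0^{2π} |f|^2 = Σ |c_n|^2.
Compute the left side: (1/(2π)) [∫_0^π 7^2 dx + ∫_π^{2π} 5^2 dx] = (1/(2π)) · (49π + 25π) = (49 + 25)/2 = 37.
So Σ_{n ∈ Z} |c_n|^2 = 37.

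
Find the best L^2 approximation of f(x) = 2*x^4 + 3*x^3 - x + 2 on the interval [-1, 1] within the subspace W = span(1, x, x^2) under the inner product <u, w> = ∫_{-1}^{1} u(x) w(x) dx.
g(x) = 12*x^2/7 + 4*x/5 + 64/35

The best approximation g ∈ W is the orthogonal projection of f onto W. Writing g = a_0 + a_1 x + a_2 x^2, the coefficients solve the normal equations G · a = b where
  G_{ij} = <φ_i, φ_j> and b_i = <f, φ_i>, with φ_0 = 1, φ_1 = x, φ_2 = x^2.
G =
  [2, 0, 2/3]
  [0, 2/3, 0]
  [2/3, 0, 2/5],
b = (24/5, 8/15, 40/21).
Solving gives a_0 = 64/35, a_1 = 4/5, a_2 = 12/7, so
  g(x) = 12*x^2/7 + 4*x/5 + 64/35.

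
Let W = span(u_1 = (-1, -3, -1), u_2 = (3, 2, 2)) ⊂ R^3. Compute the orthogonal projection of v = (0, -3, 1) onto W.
proj_W(v) = (20/33, -94/33, -2/33)

Set up U = [u_1 | ... | u_2] ∈ R^(3×2). The projector onto W = col(U) is P = U (U^T U)^(-1) U^T.
Compute U^T U =
  [11, -11]
  [-11, 17],
and U^T v = (8, -4).
Solve U^T U · c = U^T v for the coefficients: c = (46/33, 2/3). The projection is proj_W(v) = U c.
Check: (v - proj_W(v)) · u_1 = 0  (should be 0).
Check: (v - proj_W(v)) · u_2 = 0  (should be 0).
Result: proj_W(v) = (20/33, -94/33, -2/33).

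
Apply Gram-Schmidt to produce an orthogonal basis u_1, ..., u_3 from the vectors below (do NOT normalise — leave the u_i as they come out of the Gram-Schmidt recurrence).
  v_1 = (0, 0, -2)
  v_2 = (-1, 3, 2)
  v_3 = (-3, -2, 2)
Orthogonal basis:
  u_1 = (0, 0, -2)
  u_2 = (-1, 3, 0)
  u_3 = (-33/10, -11/10, 0)

Apply the Gram-Schmidt recurrence
  u_1 = v_1
  u_i = v_i − Σ_{j<i} ((v_i · u_j) / (u_j · u_j)) · u_j.

Step by step this gives:
  u_1 = (0, 0, -2)
  u_2 = (-1, 3, 0)
  u_3 = (-33/10, -11/10, 0)

Orthogonality check:
  u_2 · u_1 = 0 (should be 0)
  u_3 · u_1 = 0 (should be 0)
  u_3 · u_2 = 0 (should be 0)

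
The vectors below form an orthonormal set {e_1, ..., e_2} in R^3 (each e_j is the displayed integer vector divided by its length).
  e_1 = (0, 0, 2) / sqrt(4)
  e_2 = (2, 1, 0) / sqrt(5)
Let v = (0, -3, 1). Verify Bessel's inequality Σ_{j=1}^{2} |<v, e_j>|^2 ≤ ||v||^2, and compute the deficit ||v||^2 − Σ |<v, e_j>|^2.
Σ |<v, e_j>|^2 = 14/5; ||v||^2 = 10; deficit = 36/5

Write each e_j = u_j / sqrt(<u_j, u_j>) where u_j is the displayed integer vector. Then <v, e_j> = <v, u_j> / sqrt(<u_j, u_j>), so |<v, e_j>|^2 = <v, u_j>^2 / <u_j, u_j>.
Coefficients: <v, e_1> = 2/sqrt(4), <v, e_2> = -3/sqrt(5).
Square and sum: Σ |<v, e_j>|^2 = 14/5.
Compute ||v||^2 = v·v = 10.
Deficit = 10 − 14/5 = 36/5 ≥ 0, confirming Bessel's inequality. (The deficit equals ||v − Σ <v,e_j> e_j||^2, the squared distance from v to span{e_j}.)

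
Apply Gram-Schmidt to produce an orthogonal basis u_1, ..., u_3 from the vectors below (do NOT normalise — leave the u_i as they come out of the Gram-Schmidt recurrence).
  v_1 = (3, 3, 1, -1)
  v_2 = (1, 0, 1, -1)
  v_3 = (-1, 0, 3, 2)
Orthogonal basis:
  u_1 = (3, 3, 1, -1)
  u_2 = (1/4, -3/4, 3/4, -3/4)
  u_3 = (-27/35, 18/35, 101/35, 74/35)

Apply the Gram-Schmidt recurrence
  u_1 = v_1
  u_i = v_i − Σ_{j<i} ((v_i · u_j) / (u_j · u_j)) · u_j.

Step by step this gives:
  u_1 = (3, 3, 1, -1)
  u_2 = (1/4, -3/4, 3/4, -3/4)
  u_3 = (-27/35, 18/35, 101/35, 74/35)

Orthogonality check:
  u_2 · u_1 = 0 (should be 0)
  u_3 · u_1 = 0 (should be 0)
  u_3 · u_2 = 0 (should be 0)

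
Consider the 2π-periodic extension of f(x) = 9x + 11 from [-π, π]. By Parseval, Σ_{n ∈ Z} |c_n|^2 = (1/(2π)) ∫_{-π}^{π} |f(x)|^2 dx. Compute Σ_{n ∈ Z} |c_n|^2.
Σ |c_n|^2 = 27π^2 + 121

Expand and integrate term by term over [-π, π]:
  ∫ (9x)^2 dx = 81·(2π^3/3); ∫ 2·9·(11)·x dx = 0 (odd integrand); ∫ 11^2 dx = 121·2π.
So (1/(2π)) ∫_{-π}^{π} (9x + 11)^2 dx = 81π^2/3 + 121 = 27π^2 + 121.
Parseval ⇒ Σ |c_n|^2 = 27π^2 + 121.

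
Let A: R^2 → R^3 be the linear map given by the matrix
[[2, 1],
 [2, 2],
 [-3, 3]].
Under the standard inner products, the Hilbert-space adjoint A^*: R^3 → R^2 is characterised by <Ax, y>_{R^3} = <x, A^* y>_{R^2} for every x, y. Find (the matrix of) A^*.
A^* = A^T =
[[2, 2, -3],
 [1, 2, 3]]

For real matrices with standard dot products, the defining identity <Ax, y> = <x, A^* y> gives (Ax)^T y = x^T (A^*) y, i.e. x^T A^T y = x^T (A^*) y. Since this holds for all x, y, we must have A^* = A^T. Therefore
A^* =
[[2, 2, -3],
 [1, 2, 3]].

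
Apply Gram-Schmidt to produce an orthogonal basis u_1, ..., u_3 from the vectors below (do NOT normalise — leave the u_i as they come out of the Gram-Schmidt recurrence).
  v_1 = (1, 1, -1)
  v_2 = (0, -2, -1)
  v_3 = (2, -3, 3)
Orthogonal basis:
  u_1 = (1, 1, -1)
  u_2 = (1/3, -5/3, -4/3)
  u_3 = (45/14, -15/14, 15/7)

Apply the Gram-Schmidt recurrence
  u_1 = v_1
  u_i = v_i − Σ_{j<i} ((v_i · u_j) / (u_j · u_j)) · u_j.

Step by step this gives:
  u_1 = (1, 1, -1)
  u_2 = (1/3, -5/3, -4/3)
  u_3 = (45/14, -15/14, 15/7)

Orthogonality check:
  u_2 · u_1 = 0 (should be 0)
  u_3 · u_1 = 0 (should be 0)
  u_3 · u_2 = 0 (should be 0)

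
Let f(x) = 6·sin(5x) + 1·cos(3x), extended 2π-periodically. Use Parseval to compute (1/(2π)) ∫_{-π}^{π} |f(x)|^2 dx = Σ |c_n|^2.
Σ |c_n|^2 = 37/2

Expand |f|^2 and use orthogonality of {sin(nx), cos(mx)} on [-π, π]:
  ∫_{-π}^{π} sin(nx)^2 dx = π, ∫ cos(mx)^2 dx = π, and cross terms integrate to 0.
So ∫_{-π}^{π} f(x)^2 dx = 6^2 · π + 1^2 · π = (36 + 1)π.
Divide by 2π: (36 + 1)/2 = 37/2.
By Parseval, this equals Σ |c_n|^2.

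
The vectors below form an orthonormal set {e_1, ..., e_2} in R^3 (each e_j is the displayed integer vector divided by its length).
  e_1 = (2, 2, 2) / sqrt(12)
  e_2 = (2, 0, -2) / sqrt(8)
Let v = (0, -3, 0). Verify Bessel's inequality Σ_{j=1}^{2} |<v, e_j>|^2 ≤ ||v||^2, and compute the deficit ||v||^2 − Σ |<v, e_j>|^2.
Σ |<v, e_j>|^2 = 3; ||v||^2 = 9; deficit = 6

Write each e_j = u_j / sqrt(<u_j, u_j>) where u_j is the displayed integer vector. Then <v, e_j> = <v, u_j> / sqrt(<u_j, u_j>), so |<v, e_j>|^2 = <v, u_j>^2 / <u_j, u_j>.
Coefficients: <v, e_1> = -6/sqrt(12), <v, e_2> = 0/sqrt(8).
Square and sum: Σ |<v, e_j>|^2 = 3.
Compute ||v||^2 = v·v = 9.
Deficit = 9 − 3 = 6 ≥ 0, confirming Bessel's inequality. (The deficit equals ||v − Σ <v,e_j> e_j||^2, the squared distance from v to span{e_j}.)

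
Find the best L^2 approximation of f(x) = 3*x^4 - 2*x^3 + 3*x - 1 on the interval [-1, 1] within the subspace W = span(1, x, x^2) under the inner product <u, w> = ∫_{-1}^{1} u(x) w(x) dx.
g(x) = 18*x^2/7 + 9*x/5 - 44/35

The best approximation g ∈ W is the orthogonal projection of f onto W. Writing g = a_0 + a_1 x + a_2 x^2, the coefficients solve the normal equations G · a = b where
  G_{ij} = <φ_i, φ_j> and b_i = <f, φ_i>, with φ_0 = 1, φ_1 = x, φ_2 = x^2.
G =
  [2, 0, 2/3]
  [0, 2/3, 0]
  [2/3, 0, 2/5],
b = (-4/5, 6/5, 4/21).
Solving gives a_0 = -44/35, a_1 = 9/5, a_2 = 18/7, so
  g(x) = 18*x^2/7 + 9*x/5 - 44/35.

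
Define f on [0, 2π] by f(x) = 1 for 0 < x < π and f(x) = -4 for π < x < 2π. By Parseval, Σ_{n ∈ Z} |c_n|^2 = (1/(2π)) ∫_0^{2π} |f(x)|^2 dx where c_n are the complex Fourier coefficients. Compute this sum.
Σ |c_n|^2 = 17/2

Parseval equates the L^2 energy of f (normalised by 1/(2π)) with the ℓ^2 sum of its Fourier coefficients: (1/(2π)) ∫_0^{2π} |f|^2 = Σ |c_n|^2.
Compute the left side: (1/(2π)) [∫_0^π 1^2 dx + ∫_π^{2π} (-4)^2 dx] = (1/(2π)) · (1π + 16π) = (1 + 16)/2 = 17/2.
So Σ_{n ∈ Z} |c_n|^2 = 17/2.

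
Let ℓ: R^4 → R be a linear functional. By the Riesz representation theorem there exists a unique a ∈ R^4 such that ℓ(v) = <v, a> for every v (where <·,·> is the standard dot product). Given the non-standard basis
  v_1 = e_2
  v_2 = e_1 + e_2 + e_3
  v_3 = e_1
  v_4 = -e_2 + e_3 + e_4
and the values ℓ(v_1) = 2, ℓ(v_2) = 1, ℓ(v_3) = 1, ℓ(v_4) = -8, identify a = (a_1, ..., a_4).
a = (1, 2, -2, -4)

Write a = (a_1, ..., a_4) in the standard basis. For each basis vector v_i, ℓ(v_i) = <v_i, a> is a linear equation in the a_j's. Collect the n equations into a matrix system V a = ℓ, where row i of V is v_i (expressed in the standard basis). Since V is invertible (lower-triangular with 1s on the diagonal, up to permutation), solve by back-substitution:
  V =
[[0, 1, 0, 0],
 [1, 1, 1, 0],
 [1, 0, 0, 0],
 [0, -1, 1, 1]]
  V a = (2, 1, 1, -8)
Solving gives a = (1, 2, -2, -4).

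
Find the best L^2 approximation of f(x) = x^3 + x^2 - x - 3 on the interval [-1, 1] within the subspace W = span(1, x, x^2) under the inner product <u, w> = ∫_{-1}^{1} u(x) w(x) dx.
g(x) = x^2 - 2*x/5 - 3

The best approximation g ∈ W is the orthogonal projection of f onto W. Writing g = a_0 + a_1 x + a_2 x^2, the coefficients solve the normal equations G · a = b where
  G_{ij} = <φ_i, φ_j> and b_i = <f, φ_i>, with φ_0 = 1, φ_1 = x, φ_2 = x^2.
G =
  [2, 0, 2/3]
  [0, 2/3, 0]
  [2/3, 0, 2/5],
b = (-16/3, -4/15, -8/5).
Solving gives a_0 = -3, a_1 = -2/5, a_2 = 1, so
  g(x) = x^2 - 2*x/5 - 3.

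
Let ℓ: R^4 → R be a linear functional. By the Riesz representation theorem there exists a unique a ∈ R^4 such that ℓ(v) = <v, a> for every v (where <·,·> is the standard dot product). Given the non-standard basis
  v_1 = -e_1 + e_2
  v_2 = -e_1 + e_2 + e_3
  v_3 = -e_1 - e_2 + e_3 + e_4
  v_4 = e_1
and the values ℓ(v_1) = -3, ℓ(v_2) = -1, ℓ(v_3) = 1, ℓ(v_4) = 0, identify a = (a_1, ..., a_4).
a = (0, -3, 2, -4)

Write a = (a_1, ..., a_4) in the standard basis. For each basis vector v_i, ℓ(v_i) = <v_i, a> is a linear equation in the a_j's. Collect the n equations into a matrix system V a = ℓ, where row i of V is v_i (expressed in the standard basis). Since V is invertible (lower-triangular with 1s on the diagonal, up to permutation), solve by back-substitution:
  V =
[[-1, 1, 0, 0],
 [-1, 1, 1, 0],
 [-1, -1, 1, 1],
 [1, 0, 0, 0]]
  V a = (-3, -1, 1, 0)
Solving gives a = (0, -3, 2, -4).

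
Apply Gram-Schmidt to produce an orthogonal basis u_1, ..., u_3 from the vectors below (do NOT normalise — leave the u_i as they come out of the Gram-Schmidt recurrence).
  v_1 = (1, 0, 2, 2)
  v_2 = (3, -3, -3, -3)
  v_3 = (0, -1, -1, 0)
Orthogonal basis:
  u_1 = (1, 0, 2, 2)
  u_2 = (4, -3, -1, -1)
  u_3 = (-10/27, -5/9, -11/27, 16/27)

Apply the Gram-Schmidt recurrence
  u_1 = v_1
  u_i = v_i − Σ_{j<i} ((v_i · u_j) / (u_j · u_j)) · u_j.

Step by step this gives:
  u_1 = (1, 0, 2, 2)
  u_2 = (4, -3, -1, -1)
  u_3 = (-10/27, -5/9, -11/27, 16/27)

Orthogonality check:
  u_2 · u_1 = 0 (should be 0)
  u_3 · u_1 = 0 (should be 0)
  u_3 · u_2 = 0 (should be 0)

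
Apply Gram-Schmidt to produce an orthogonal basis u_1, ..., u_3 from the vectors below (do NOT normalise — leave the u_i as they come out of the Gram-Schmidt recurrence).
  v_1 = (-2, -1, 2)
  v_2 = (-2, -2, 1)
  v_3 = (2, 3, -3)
Orthogonal basis:
  u_1 = (-2, -1, 2)
  u_2 = (-2/9, -10/9, -7/9)
  u_3 = (-18/17, 12/17, -12/17)

Apply the Gram-Schmidt recurrence
  u_1 = v_1
  u_i = v_i − Σ_{j<i} ((v_i · u_j) / (u_j · u_j)) · u_j.

Step by step this gives:
  u_1 = (-2, -1, 2)
  u_2 = (-2/9, -10/9, -7/9)
  u_3 = (-18/17, 12/17, -12/17)

Orthogonality check:
  u_2 · u_1 = 0 (should be 0)
  u_3 · u_1 = 0 (should be 0)
  u_3 · u_2 = 0 (should be 0)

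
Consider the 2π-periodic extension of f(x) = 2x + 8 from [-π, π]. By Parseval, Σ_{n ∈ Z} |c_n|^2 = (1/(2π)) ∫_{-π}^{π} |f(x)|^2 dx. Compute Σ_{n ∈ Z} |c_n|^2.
Σ |c_n|^2 = 4π^2/3 + 64

Expand and integrate term by term over [-π, π]:
  ∫ (2x)^2 dx = 4·(2π^3/3); ∫ 2·2·(8)·x dx = 0 (odd integrand); ∫ 8^2 dx = 64·2π.
So (1/(2π)) ∫_{-π}^{π} (2x + 8)^2 dx = 4π^2/3 + 64 = 4π^2/3 + 64.
Parseval ⇒ Σ |c_n|^2 = 4π^2/3 + 64.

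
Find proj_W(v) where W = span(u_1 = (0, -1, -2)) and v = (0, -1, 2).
proj_W(v) = (0, 3/5, 6/5)

Set up U = [u_1 | ... | u_1] ∈ R^(3×1). The projector onto W = col(U) is P = U (U^T U)^(-1) U^T.
Compute U^T U =
  [5],
and U^T v = (-3).
Solve U^T U · c = U^T v for the coefficients: c = (-3/5). The projection is proj_W(v) = U c.
Check: (v - proj_W(v)) · u_1 = 0  (should be 0).
Result: proj_W(v) = (0, 3/5, 6/5).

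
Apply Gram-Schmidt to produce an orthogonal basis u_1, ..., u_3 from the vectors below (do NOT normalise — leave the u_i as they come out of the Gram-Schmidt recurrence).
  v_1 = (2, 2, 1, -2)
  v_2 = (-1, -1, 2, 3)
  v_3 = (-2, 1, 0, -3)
Orthogonal basis:
  u_1 = (2, 2, 1, -2)
  u_2 = (3/13, 3/13, 34/13, 23/13)
  u_3 = (-326/131, 67/131, 148/131, -185/131)

Apply the Gram-Schmidt recurrence
  u_1 = v_1
  u_i = v_i − Σ_{j<i} ((v_i · u_j) / (u_j · u_j)) · u_j.

Step by step this gives:
  u_1 = (2, 2, 1, -2)
  u_2 = (3/13, 3/13, 34/13, 23/13)
  u_3 = (-326/131, 67/131, 148/131, -185/131)

Orthogonality check:
  u_2 · u_1 = 0 (should be 0)
  u_3 · u_1 = 0 (should be 0)
  u_3 · u_2 = 0 (should be 0)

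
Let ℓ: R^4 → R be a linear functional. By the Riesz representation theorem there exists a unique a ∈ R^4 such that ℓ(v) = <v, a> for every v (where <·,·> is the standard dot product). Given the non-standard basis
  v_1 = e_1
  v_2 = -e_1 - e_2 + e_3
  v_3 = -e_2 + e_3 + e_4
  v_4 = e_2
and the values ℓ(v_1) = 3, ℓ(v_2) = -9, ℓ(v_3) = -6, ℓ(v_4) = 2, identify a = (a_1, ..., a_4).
a = (3, 2, -4, 0)

Write a = (a_1, ..., a_4) in the standard basis. For each basis vector v_i, ℓ(v_i) = <v_i, a> is a linear equation in the a_j's. Collect the n equations into a matrix system V a = ℓ, where row i of V is v_i (expressed in the standard basis). Since V is invertible (lower-triangular with 1s on the diagonal, up to permutation), solve by back-substitution:
  V =
[[1, 0, 0, 0],
 [-1, -1, 1, 0],
 [0, -1, 1, 1],
 [0, 1, 0, 0]]
  V a = (3, -9, -6, 2)
Solving gives a = (3, 2, -4, 0).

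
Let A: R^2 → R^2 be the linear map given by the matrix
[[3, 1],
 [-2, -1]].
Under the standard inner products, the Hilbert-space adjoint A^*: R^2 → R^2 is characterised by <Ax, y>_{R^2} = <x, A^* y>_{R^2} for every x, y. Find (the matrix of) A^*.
A^* = A^T =
[[3, -2],
 [1, -1]]

For real matrices with standard dot products, the defining identity <Ax, y> = <x, A^* y> gives (Ax)^T y = x^T (A^*) y, i.e. x^T A^T y = x^T (A^*) y. Since this holds for all x, y, we must have A^* = A^T. Therefore
A^* =
[[3, -2],
 [1, -1]].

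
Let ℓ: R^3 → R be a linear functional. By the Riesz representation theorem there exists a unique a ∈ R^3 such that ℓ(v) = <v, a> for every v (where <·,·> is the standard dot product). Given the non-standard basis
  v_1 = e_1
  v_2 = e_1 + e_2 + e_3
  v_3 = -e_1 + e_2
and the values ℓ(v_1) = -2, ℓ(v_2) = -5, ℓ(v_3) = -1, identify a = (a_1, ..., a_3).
a = (-2, -3, 0)

Write a = (a_1, ..., a_3) in the standard basis. For each basis vector v_i, ℓ(v_i) = <v_i, a> is a linear equation in the a_j's. Collect the n equations into a matrix system V a = ℓ, where row i of V is v_i (expressed in the standard basis). Since V is invertible (lower-triangular with 1s on the diagonal, up to permutation), solve by back-substitution:
  V =
[[1, 0, 0],
 [1, 1, 1],
 [-1, 1, 0]]
  V a = (-2, -5, -1)
Solving gives a = (-2, -3, 0).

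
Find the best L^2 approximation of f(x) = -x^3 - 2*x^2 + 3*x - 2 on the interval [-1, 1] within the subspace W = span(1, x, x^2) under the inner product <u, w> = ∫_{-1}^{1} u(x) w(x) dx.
g(x) = -2*x^2 + 12*x/5 - 2

The best approximation g ∈ W is the orthogonal projection of f onto W. Writing g = a_0 + a_1 x + a_2 x^2, the coefficients solve the normal equations G · a = b where
  G_{ij} = <φ_i, φ_j> and b_i = <f, φ_i>, with φ_0 = 1, φ_1 = x, φ_2 = x^2.
G =
  [2, 0, 2/3]
  [0, 2/3, 0]
  [2/3, 0, 2/5],
b = (-16/3, 8/5, -32/15).
Solving gives a_0 = -2, a_1 = 12/5, a_2 = -2, so
  g(x) = -2*x^2 + 12*x/5 - 2.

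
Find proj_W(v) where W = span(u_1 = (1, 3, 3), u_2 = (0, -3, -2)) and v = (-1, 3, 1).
proj_W(v) = (-1, 3, 1)

Set up U = [u_1 | ... | u_2] ∈ R^(3×2). The projector onto W = col(U) is P = U (U^T U)^(-1) U^T.
Compute U^T U =
  [19, -15]
  [-15, 13],
and U^T v = (11, -11).
Solve U^T U · c = U^T v for the coefficients: c = (-1, -2). The projection is proj_W(v) = U c.
Check: (v - proj_W(v)) · u_1 = 0  (should be 0).
Check: (v - proj_W(v)) · u_2 = 0  (should be 0).
Result: proj_W(v) = (-1, 3, 1).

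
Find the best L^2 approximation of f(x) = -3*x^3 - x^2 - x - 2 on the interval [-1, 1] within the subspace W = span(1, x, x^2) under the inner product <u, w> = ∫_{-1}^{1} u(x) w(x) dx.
g(x) = -x^2 - 14*x/5 - 2

The best approximation g ∈ W is the orthogonal projection of f onto W. Writing g = a_0 + a_1 x + a_2 x^2, the coefficients solve the normal equations G · a = b where
  G_{ij} = <φ_i, φ_j> and b_i = <f, φ_i>, with φ_0 = 1, φ_1 = x, φ_2 = x^2.
G =
  [2, 0, 2/3]
  [0, 2/3, 0]
  [2/3, 0, 2/5],
b = (-14/3, -28/15, -26/15).
Solving gives a_0 = -2, a_1 = -14/5, a_2 = -1, so
  g(x) = -x^2 - 14*x/5 - 2.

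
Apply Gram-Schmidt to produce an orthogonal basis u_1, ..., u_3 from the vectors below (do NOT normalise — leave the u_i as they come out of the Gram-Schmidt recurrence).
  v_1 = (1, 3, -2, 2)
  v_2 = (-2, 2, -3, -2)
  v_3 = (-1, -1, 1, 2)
Orthogonal basis:
  u_1 = (1, 3, -2, 2)
  u_2 = (-7/3, 1, -7/3, -8/3)
  u_3 = (-5/3, -1/3, 0, 4/3)

Apply the Gram-Schmidt recurrence
  u_1 = v_1
  u_i = v_i − Σ_{j<i} ((v_i · u_j) / (u_j · u_j)) · u_j.

Step by step this gives:
  u_1 = (1, 3, -2, 2)
  u_2 = (-7/3, 1, -7/3, -8/3)
  u_3 = (-5/3, -1/3, 0, 4/3)

Orthogonality check:
  u_2 · u_1 = 0 (should be 0)
  u_3 · u_1 = 0 (should be 0)
  u_3 · u_2 = 0 (should be 0)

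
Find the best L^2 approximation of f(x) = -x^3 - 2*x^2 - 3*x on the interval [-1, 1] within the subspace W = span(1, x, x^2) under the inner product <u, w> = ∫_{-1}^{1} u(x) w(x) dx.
g(x) = -2*x^2 - 18*x/5

The best approximation g ∈ W is the orthogonal projection of f onto W. Writing g = a_0 + a_1 x + a_2 x^2, the coefficients solve the normal equations G · a = b where
  G_{ij} = <φ_i, φ_j> and b_i = <f, φ_i>, with φ_0 = 1, φ_1 = x, φ_2 = x^2.
G =
  [2, 0, 2/3]
  [0, 2/3, 0]
  [2/3, 0, 2/5],
b = (-4/3, -12/5, -4/5).
Solving gives a_0 = 0, a_1 = -18/5, a_2 = -2, so
  g(x) = -2*x^2 - 18*x/5.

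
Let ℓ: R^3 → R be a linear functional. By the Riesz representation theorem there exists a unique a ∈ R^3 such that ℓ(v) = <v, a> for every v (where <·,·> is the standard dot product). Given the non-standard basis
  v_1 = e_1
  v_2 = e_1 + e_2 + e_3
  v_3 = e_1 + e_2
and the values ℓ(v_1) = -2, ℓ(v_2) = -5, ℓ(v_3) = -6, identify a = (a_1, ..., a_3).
a = (-2, -4, 1)

Write a = (a_1, ..., a_3) in the standard basis. For each basis vector v_i, ℓ(v_i) = <v_i, a> is a linear equation in the a_j's. Collect the n equations into a matrix system V a = ℓ, where row i of V is v_i (expressed in the standard basis). Since V is invertible (lower-triangular with 1s on the diagonal, up to permutation), solve by back-substitution:
  V =
[[1, 0, 0],
 [1, 1, 1],
 [1, 1, 0]]
  V a = (-2, -5, -6)
Solving gives a = (-2, -4, 1).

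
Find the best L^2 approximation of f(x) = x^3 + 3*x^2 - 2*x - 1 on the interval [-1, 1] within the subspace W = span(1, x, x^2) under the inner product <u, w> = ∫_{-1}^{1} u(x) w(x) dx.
g(x) = 3*x^2 - 7*x/5 - 1

The best approximation g ∈ W is the orthogonal projection of f onto W. Writing g = a_0 + a_1 x + a_2 x^2, the coefficients solve the normal equations G · a = b where
  G_{ij} = <φ_i, φ_j> and b_i = <f, φ_i>, with φ_0 = 1, φ_1 = x, φ_2 = x^2.
G =
  [2, 0, 2/3]
  [0, 2/3, 0]
  [2/3, 0, 2/5],
b = (0, -14/15, 8/15).
Solving gives a_0 = -1, a_1 = -7/5, a_2 = 3, so
  g(x) = 3*x^2 - 7*x/5 - 1.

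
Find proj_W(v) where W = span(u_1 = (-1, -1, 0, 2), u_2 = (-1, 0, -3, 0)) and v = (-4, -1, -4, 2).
proj_W(v) = (-161/59, -74/59, -261/59, 148/59)

Set up U = [u_1 | ... | u_2] ∈ R^(4×2). The projector onto W = col(U) is P = U (U^T U)^(-1) U^T.
Compute U^T U =
  [6, 1]
  [1, 10],
and U^T v = (9, 16).
Solve U^T U · c = U^T v for the coefficients: c = (74/59, 87/59). The projection is proj_W(v) = U c.
Check: (v - proj_W(v)) · u_1 = 0  (should be 0).
Check: (v - proj_W(v)) · u_2 = 0  (should be 0).
Result: proj_W(v) = (-161/59, -74/59, -261/59, 148/59).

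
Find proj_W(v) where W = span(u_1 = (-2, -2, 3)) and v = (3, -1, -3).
proj_W(v) = (26/17, 26/17, -39/17)

Set up U = [u_1 | ... | u_1] ∈ R^(3×1). The projector onto W = col(U) is P = U (U^T U)^(-1) U^T.
Compute U^T U =
  [17],
and U^T v = (-13).
Solve U^T U · c = U^T v for the coefficients: c = (-13/17). The projection is proj_W(v) = U c.
Check: (v - proj_W(v)) · u_1 = 0  (should be 0).
Result: proj_W(v) = (26/17, 26/17, -39/17).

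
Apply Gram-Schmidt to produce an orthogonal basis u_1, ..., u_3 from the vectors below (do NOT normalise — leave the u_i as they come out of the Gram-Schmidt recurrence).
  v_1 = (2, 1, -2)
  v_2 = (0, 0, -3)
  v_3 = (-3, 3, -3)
Orthogonal basis:
  u_1 = (2, 1, -2)
  u_2 = (-4/3, -2/3, -5/3)
  u_3 = (-9/5, 18/5, 0)

Apply the Gram-Schmidt recurrence
  u_1 = v_1
  u_i = v_i − Σ_{j<i} ((v_i · u_j) / (u_j · u_j)) · u_j.

Step by step this gives:
  u_1 = (2, 1, -2)
  u_2 = (-4/3, -2/3, -5/3)
  u_3 = (-9/5, 18/5, 0)

Orthogonality check:
  u_2 · u_1 = 0 (should be 0)
  u_3 · u_1 = 0 (should be 0)
  u_3 · u_2 = 0 (should be 0)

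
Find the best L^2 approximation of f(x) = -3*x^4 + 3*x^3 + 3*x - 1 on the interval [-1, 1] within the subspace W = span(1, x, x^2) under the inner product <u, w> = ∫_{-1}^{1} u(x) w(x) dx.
g(x) = -18*x^2/7 + 24*x/5 - 26/35

The best approximation g ∈ W is the orthogonal projection of f onto W. Writing g = a_0 + a_1 x + a_2 x^2, the coefficients solve the normal equations G · a = b where
  G_{ij} = <φ_i, φ_j> and b_i = <f, φ_i>, with φ_0 = 1, φ_1 = x, φ_2 = x^2.
G =
  [2, 0, 2/3]
  [0, 2/3, 0]
  [2/3, 0, 2/5],
b = (-16/5, 16/5, -32/21).
Solving gives a_0 = -26/35, a_1 = 24/5, a_2 = -18/7, so
  g(x) = -18*x^2/7 + 24*x/5 - 26/35.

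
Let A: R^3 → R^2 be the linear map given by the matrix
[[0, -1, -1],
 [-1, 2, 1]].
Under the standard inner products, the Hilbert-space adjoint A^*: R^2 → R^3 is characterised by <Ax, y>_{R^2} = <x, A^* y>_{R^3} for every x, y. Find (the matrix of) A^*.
A^* = A^T =
[[0, -1],
 [-1, 2],
 [-1, 1]]

For real matrices with standard dot products, the defining identity <Ax, y> = <x, A^* y> gives (Ax)^T y = x^T (A^*) y, i.e. x^T A^T y = x^T (A^*) y. Since this holds for all x, y, we must have A^* = A^T. Therefore
A^* =
[[0, -1],
 [-1, 2],
 [-1, 1]].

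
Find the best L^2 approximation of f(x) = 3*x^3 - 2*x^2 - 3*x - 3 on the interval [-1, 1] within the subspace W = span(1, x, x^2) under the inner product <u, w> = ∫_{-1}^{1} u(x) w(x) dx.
g(x) = -2*x^2 - 6*x/5 - 3

The best approximation g ∈ W is the orthogonal projection of f onto W. Writing g = a_0 + a_1 x + a_2 x^2, the coefficients solve the normal equations G · a = b where
  G_{ij} = <φ_i, φ_j> and b_i = <f, φ_i>, with φ_0 = 1, φ_1 = x, φ_2 = x^2.
G =
  [2, 0, 2/3]
  [0, 2/3, 0]
  [2/3, 0, 2/5],
b = (-22/3, -4/5, -14/5).
Solving gives a_0 = -3, a_1 = -6/5, a_2 = -2, so
  g(x) = -2*x^2 - 6*x/5 - 3.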